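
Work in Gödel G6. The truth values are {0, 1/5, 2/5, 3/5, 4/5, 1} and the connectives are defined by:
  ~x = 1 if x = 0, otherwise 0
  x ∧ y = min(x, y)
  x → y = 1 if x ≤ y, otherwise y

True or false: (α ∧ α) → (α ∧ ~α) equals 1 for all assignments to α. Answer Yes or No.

No

Counterexample: take α = 1/5.
α ∧ α = 1/5 ∧ 1/5 = 1/5
~α = ~1/5 = 0
α ∧ ~α = 1/5 ∧ 0 = 0
(α ∧ α) → (α ∧ ~α) = 1/5 → 0 = 0
This gives 0 ≠ 1.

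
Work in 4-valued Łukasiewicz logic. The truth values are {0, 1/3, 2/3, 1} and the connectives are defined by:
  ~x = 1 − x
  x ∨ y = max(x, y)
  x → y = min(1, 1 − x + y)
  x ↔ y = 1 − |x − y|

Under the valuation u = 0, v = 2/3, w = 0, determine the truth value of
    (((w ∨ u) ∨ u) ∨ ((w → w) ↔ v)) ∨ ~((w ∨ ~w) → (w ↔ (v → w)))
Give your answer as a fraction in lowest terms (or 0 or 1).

2/3

w ∨ u = 0 ∨ 0 = 0
(w ∨ u) ∨ u = 0 ∨ 0 = 0
w → w = 0 → 0 = 1
(w → w) ↔ v = 1 ↔ 2/3 = 2/3
((w ∨ u) ∨ u) ∨ ((w → w) ↔ v) = 0 ∨ 2/3 = 2/3
~w = ~0 = 1
w ∨ ~w = 0 ∨ 1 = 1
v → w = 2/3 → 0 = 1/3
w ↔ (v → w) = 0 ↔ 1/3 = 2/3
(w ∨ ~w) → (w ↔ (v → w)) = 1 → 2/3 = 2/3
~((w ∨ ~w) → (w ↔ (v → w))) = ~2/3 = 1/3
(((w ∨ u) ∨ u) ∨ ((w → w) ↔ v)) ∨ ~((w ∨ ~w) → (w ↔ (v → w))) = 2/3 ∨ 1/3 = 2/3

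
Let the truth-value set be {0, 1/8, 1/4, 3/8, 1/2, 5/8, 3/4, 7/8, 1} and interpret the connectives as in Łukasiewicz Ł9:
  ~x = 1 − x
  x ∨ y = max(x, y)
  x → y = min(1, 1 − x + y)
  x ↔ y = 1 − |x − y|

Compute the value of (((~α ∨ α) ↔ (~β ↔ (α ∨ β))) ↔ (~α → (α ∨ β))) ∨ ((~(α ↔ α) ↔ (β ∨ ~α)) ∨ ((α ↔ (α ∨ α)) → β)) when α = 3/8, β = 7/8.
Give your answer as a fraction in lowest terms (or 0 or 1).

~α = ~3/8 = 5/8
~α ∨ α = 5/8 ∨ 3/8 = 5/8
~β = ~7/8 = 1/8
α ∨ β = 3/8 ∨ 7/8 = 7/8
~β ↔ (α ∨ β) = 1/8 ↔ 7/8 = 1/4
(~α ∨ α) ↔ (~β ↔ (α ∨ β)) = 5/8 ↔ 1/4 = 5/8
~α = ~3/8 = 5/8
α ∨ β = 3/8 ∨ 7/8 = 7/8
~α → (α ∨ β) = 5/8 → 7/8 = 1
((~α ∨ α) ↔ (~β ↔ (α ∨ β))) ↔ (~α → (α ∨ β)) = 5/8 ↔ 1 = 5/8
α ↔ α = 3/8 ↔ 3/8 = 1
~(α ↔ α) = ~1 = 0
~α = ~3/8 = 5/8
β ∨ ~α = 7/8 ∨ 5/8 = 7/8
~(α ↔ α) ↔ (β ∨ ~α) = 0 ↔ 7/8 = 1/8
α ∨ α = 3/8 ∨ 3/8 = 3/8
α ↔ (α ∨ α) = 3/8 ↔ 3/8 = 1
(α ↔ (α ∨ α)) → β = 1 → 7/8 = 7/8
(~(α ↔ α) ↔ (β ∨ ~α)) ∨ ((α ↔ (α ∨ α)) → β) = 1/8 ∨ 7/8 = 7/8
(((~α ∨ α) ↔ (~β ↔ (α ∨ β))) ↔ (~α → (α ∨ β))) ∨ ((~(α ↔ α) ↔ (β ∨ ~α)) ∨ ((α ↔ (α ∨ α)) → β)) = 5/8 ∨ 7/8 = 7/8

7/8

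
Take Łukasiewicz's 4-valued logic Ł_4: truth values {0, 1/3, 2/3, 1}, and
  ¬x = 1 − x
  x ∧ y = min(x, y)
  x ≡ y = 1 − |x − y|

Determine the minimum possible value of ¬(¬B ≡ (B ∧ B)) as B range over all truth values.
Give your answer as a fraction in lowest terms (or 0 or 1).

1/3

Take B = 1/3:
¬B = ¬1/3 = 2/3
B ∧ B = 1/3 ∧ 1/3 = 1/3
¬B ≡ (B ∧ B) = 2/3 ≡ 1/3 = 2/3
¬(¬B ≡ (B ∧ B)) = ¬2/3 = 1/3
No assignment yields a value below 1/3, so this is the minimum.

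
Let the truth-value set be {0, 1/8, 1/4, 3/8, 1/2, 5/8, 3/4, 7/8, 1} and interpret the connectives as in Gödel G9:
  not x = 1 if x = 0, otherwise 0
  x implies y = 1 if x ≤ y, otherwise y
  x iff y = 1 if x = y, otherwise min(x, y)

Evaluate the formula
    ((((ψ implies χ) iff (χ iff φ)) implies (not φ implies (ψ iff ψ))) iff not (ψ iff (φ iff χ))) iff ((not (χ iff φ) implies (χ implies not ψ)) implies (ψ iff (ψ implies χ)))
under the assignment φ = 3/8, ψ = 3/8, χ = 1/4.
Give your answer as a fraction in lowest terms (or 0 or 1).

ψ implies χ = 3/8 implies 1/4 = 1/4
χ iff φ = 1/4 iff 3/8 = 1/4
(ψ implies χ) iff (χ iff φ) = 1/4 iff 1/4 = 1
not φ = not 3/8 = 0
ψ iff ψ = 3/8 iff 3/8 = 1
not φ implies (ψ iff ψ) = 0 implies 1 = 1
((ψ implies χ) iff (χ iff φ)) implies (not φ implies (ψ iff ψ)) = 1 implies 1 = 1
φ iff χ = 3/8 iff 1/4 = 1/4
ψ iff (φ iff χ) = 3/8 iff 1/4 = 1/4
not (ψ iff (φ iff χ)) = not 1/4 = 0
(((ψ implies χ) iff (χ iff φ)) implies (not φ implies (ψ iff ψ))) iff not (ψ iff (φ iff χ)) = 1 iff 0 = 0
χ iff φ = 1/4 iff 3/8 = 1/4
not (χ iff φ) = not 1/4 = 0
not ψ = not 3/8 = 0
χ implies not ψ = 1/4 implies 0 = 0
not (χ iff φ) implies (χ implies not ψ) = 0 implies 0 = 1
ψ implies χ = 3/8 implies 1/4 = 1/4
ψ iff (ψ implies χ) = 3/8 iff 1/4 = 1/4
(not (χ iff φ) implies (χ implies not ψ)) implies (ψ iff (ψ implies χ)) = 1 implies 1/4 = 1/4
((((ψ implies χ) iff (χ iff φ)) implies (not φ implies (ψ iff ψ))) iff not (ψ iff (φ iff χ))) iff ((not (χ iff φ) implies (χ implies not ψ)) implies (ψ iff (ψ implies χ))) = 0 iff 1/4 = 0

0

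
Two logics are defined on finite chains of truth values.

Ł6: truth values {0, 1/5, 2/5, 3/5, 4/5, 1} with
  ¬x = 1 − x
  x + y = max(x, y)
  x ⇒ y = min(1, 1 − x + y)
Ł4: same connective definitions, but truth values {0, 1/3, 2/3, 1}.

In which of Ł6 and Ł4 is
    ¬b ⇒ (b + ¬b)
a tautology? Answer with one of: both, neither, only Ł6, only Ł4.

In Ł6: every assignment gives 1 — tautology.
In Ł4: every assignment gives 1 — tautology.

both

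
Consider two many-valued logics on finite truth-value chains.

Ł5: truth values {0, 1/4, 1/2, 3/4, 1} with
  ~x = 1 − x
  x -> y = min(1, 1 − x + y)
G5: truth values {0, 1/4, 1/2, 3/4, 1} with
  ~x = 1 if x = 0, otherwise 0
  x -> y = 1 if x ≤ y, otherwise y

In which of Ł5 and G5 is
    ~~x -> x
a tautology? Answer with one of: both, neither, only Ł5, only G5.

In Ł5: every assignment gives 1 — tautology.
In G5: at x = 1/4 the value is 1/4 — not a tautology.

only Ł5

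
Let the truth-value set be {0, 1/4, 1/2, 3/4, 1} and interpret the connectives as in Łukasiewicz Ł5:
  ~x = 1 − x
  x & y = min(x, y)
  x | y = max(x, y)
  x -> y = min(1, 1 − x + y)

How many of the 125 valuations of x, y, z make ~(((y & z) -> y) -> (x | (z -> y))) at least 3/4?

value 1: 1 assignment (counts)
value 3/4: 5 assignments (counts)
value 1/2: 12 assignments
value 1/4: 22 assignments
value 0: 85 assignments
So 6 of the 125 assignments meet the threshold.

6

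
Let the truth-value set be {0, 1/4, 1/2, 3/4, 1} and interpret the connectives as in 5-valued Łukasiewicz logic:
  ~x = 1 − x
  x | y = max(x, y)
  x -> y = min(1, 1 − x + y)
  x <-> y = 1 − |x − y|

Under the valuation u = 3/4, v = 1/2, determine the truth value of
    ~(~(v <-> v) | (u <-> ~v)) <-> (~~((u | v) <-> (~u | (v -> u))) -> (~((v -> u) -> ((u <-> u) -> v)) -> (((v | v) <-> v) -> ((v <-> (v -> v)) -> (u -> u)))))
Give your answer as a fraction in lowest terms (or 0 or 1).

v <-> v = 1/2 <-> 1/2 = 1
~(v <-> v) = ~1 = 0
~v = ~1/2 = 1/2
u <-> ~v = 3/4 <-> 1/2 = 3/4
~(v <-> v) | (u <-> ~v) = 0 | 3/4 = 3/4
~(~(v <-> v) | (u <-> ~v)) = ~3/4 = 1/4
u | v = 3/4 | 1/2 = 3/4
~u = ~3/4 = 1/4
v -> u = 1/2 -> 3/4 = 1
~u | (v -> u) = 1/4 | 1 = 1
(u | v) <-> (~u | (v -> u)) = 3/4 <-> 1 = 3/4
~((u | v) <-> (~u | (v -> u))) = ~3/4 = 1/4
~~((u | v) <-> (~u | (v -> u))) = ~1/4 = 3/4
v -> u = 1/2 -> 3/4 = 1
u <-> u = 3/4 <-> 3/4 = 1
(u <-> u) -> v = 1 -> 1/2 = 1/2
(v -> u) -> ((u <-> u) -> v) = 1 -> 1/2 = 1/2
~((v -> u) -> ((u <-> u) -> v)) = ~1/2 = 1/2
v | v = 1/2 | 1/2 = 1/2
(v | v) <-> v = 1/2 <-> 1/2 = 1
v -> v = 1/2 -> 1/2 = 1
v <-> (v -> v) = 1/2 <-> 1 = 1/2
u -> u = 3/4 -> 3/4 = 1
(v <-> (v -> v)) -> (u -> u) = 1/2 -> 1 = 1
((v | v) <-> v) -> ((v <-> (v -> v)) -> (u -> u)) = 1 -> 1 = 1
~((v -> u) -> ((u <-> u) -> v)) -> (((v | v) <-> v) -> ((v <-> (v -> v)) -> (u -> u))) = 1/2 -> 1 = 1
~~((u | v) <-> (~u | (v -> u))) -> (~((v -> u) -> ((u <-> u) -> v)) -> (((v | v) <-> v) -> ((v <-> (v -> v)) -> (u -> u)))) = 3/4 -> 1 = 1
~(~(v <-> v) | (u <-> ~v)) <-> (~~((u | v) <-> (~u | (v -> u))) -> (~((v -> u) -> ((u <-> u) -> v)) -> (((v | v) <-> v) -> ((v <-> (v -> v)) -> (u -> u))))) = 1/4 <-> 1 = 1/4

1/4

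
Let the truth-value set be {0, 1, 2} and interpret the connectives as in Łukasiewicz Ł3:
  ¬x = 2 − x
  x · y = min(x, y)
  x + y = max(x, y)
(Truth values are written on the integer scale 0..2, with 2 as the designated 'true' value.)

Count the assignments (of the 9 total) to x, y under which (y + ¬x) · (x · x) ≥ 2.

1

x = 0, y = 0 ↦ 0  <
x = 0, y = 1 ↦ 0  <
x = 0, y = 2 ↦ 0  <
x = 1, y = 0 ↦ 1  <
x = 1, y = 1 ↦ 1  <
x = 1, y = 2 ↦ 1  <
x = 2, y = 0 ↦ 0  <
x = 2, y = 1 ↦ 1  <
x = 2, y = 2 ↦ 2  ≥
So 1 of the 9 assignments meets the threshold.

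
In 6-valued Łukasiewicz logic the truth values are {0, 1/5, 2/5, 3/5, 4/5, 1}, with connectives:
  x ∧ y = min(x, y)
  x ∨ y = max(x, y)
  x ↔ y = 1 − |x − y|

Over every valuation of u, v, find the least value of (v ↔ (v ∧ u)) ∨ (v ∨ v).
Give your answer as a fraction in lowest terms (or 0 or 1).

3/5

Take u = 0, v = 2/5:
v ∧ u = 2/5 ∧ 0 = 0
v ↔ (v ∧ u) = 2/5 ↔ 0 = 3/5
v ∨ v = 2/5 ∨ 2/5 = 2/5
(v ↔ (v ∧ u)) ∨ (v ∨ v) = 3/5 ∨ 2/5 = 3/5
No assignment yields a value below 3/5, so this is the minimum.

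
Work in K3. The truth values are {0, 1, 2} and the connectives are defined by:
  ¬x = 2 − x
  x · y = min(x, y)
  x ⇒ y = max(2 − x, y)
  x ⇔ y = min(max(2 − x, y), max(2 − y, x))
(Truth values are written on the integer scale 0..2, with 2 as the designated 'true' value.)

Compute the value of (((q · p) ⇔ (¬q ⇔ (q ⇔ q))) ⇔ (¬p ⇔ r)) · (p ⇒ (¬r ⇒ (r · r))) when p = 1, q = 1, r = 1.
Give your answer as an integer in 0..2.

q · p = 1 · 1 = 1
¬q = ¬1 = 1
q ⇔ q = 1 ⇔ 1 = 1
¬q ⇔ (q ⇔ q) = 1 ⇔ 1 = 1
(q · p) ⇔ (¬q ⇔ (q ⇔ q)) = 1 ⇔ 1 = 1
¬p = ¬1 = 1
¬p ⇔ r = 1 ⇔ 1 = 1
((q · p) ⇔ (¬q ⇔ (q ⇔ q))) ⇔ (¬p ⇔ r) = 1 ⇔ 1 = 1
¬r = ¬1 = 1
r · r = 1 · 1 = 1
¬r ⇒ (r · r) = 1 ⇒ 1 = 1
p ⇒ (¬r ⇒ (r · r)) = 1 ⇒ 1 = 1
(((q · p) ⇔ (¬q ⇔ (q ⇔ q))) ⇔ (¬p ⇔ r)) · (p ⇒ (¬r ⇒ (r · r))) = 1 · 1 = 1

1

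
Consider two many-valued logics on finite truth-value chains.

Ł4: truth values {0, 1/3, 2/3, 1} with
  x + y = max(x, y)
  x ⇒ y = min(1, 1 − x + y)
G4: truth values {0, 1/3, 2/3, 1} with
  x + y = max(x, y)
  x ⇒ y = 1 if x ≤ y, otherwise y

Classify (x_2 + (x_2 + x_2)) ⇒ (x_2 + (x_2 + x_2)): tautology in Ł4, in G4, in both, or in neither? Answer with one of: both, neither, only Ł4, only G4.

both

In Ł4: every assignment gives 1 — tautology.
In G4: every assignment gives 1 — tautology.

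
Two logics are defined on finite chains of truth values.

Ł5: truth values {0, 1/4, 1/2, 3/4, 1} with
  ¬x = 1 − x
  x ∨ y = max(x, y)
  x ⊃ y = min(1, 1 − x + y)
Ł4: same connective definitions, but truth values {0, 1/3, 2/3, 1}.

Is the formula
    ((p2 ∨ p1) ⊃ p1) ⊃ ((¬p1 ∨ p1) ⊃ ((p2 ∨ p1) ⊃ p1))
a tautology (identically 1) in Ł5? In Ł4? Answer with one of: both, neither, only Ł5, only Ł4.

In Ł5: every assignment gives 1 — tautology.
In Ł4: every assignment gives 1 — tautology.

both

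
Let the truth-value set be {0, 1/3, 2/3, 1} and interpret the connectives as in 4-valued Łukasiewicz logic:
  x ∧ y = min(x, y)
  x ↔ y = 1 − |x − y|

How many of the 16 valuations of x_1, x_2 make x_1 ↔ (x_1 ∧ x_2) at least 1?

10

x_1 = 0, x_2 = 0 ↦ 1  ≥
x_1 = 0, x_2 = 1/3 ↦ 1  ≥
x_1 = 0, x_2 = 2/3 ↦ 1  ≥
x_1 = 0, x_2 = 1 ↦ 1  ≥
x_1 = 1/3, x_2 = 0 ↦ 2/3  <
x_1 = 1/3, x_2 = 1/3 ↦ 1  ≥
x_1 = 1/3, x_2 = 2/3 ↦ 1  ≥
x_1 = 1/3, x_2 = 1 ↦ 1  ≥
x_1 = 2/3, x_2 = 0 ↦ 1/3  <
x_1 = 2/3, x_2 = 1/3 ↦ 2/3  <
x_1 = 2/3, x_2 = 2/3 ↦ 1  ≥
x_1 = 2/3, x_2 = 1 ↦ 1  ≥
x_1 = 1, x_2 = 0 ↦ 0  <
x_1 = 1, x_2 = 1/3 ↦ 1/3  <
x_1 = 1, x_2 = 2/3 ↦ 2/3  <
x_1 = 1, x_2 = 1 ↦ 1  ≥
So 10 of the 16 assignments meet the threshold.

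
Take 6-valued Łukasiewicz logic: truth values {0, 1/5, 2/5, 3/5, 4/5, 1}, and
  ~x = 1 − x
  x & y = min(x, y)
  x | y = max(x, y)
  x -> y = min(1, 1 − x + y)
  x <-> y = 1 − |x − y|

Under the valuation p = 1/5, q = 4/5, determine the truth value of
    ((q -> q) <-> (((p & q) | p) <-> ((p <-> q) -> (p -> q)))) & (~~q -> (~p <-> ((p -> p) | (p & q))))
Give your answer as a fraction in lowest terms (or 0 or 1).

1/5

q -> q = 4/5 -> 4/5 = 1
p & q = 1/5 & 4/5 = 1/5
(p & q) | p = 1/5 | 1/5 = 1/5
p <-> q = 1/5 <-> 4/5 = 2/5
p -> q = 1/5 -> 4/5 = 1
(p <-> q) -> (p -> q) = 2/5 -> 1 = 1
((p & q) | p) <-> ((p <-> q) -> (p -> q)) = 1/5 <-> 1 = 1/5
(q -> q) <-> (((p & q) | p) <-> ((p <-> q) -> (p -> q))) = 1 <-> 1/5 = 1/5
~q = ~4/5 = 1/5
~~q = ~1/5 = 4/5
~p = ~1/5 = 4/5
p -> p = 1/5 -> 1/5 = 1
p & q = 1/5 & 4/5 = 1/5
(p -> p) | (p & q) = 1 | 1/5 = 1
~p <-> ((p -> p) | (p & q)) = 4/5 <-> 1 = 4/5
~~q -> (~p <-> ((p -> p) | (p & q))) = 4/5 -> 4/5 = 1
((q -> q) <-> (((p & q) | p) <-> ((p <-> q) -> (p -> q)))) & (~~q -> (~p <-> ((p -> p) | (p & q)))) = 1/5 & 1 = 1/5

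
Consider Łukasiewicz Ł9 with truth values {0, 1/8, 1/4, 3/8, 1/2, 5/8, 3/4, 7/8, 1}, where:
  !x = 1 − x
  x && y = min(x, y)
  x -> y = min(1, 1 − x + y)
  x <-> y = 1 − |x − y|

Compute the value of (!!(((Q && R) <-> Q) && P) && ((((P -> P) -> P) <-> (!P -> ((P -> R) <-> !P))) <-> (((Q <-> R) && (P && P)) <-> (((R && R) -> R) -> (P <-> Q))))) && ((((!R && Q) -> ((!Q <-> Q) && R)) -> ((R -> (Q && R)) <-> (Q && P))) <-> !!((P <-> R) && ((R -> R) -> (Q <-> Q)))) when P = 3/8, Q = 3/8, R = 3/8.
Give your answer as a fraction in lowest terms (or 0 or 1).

Q && R = 3/8 && 3/8 = 3/8
(Q && R) <-> Q = 3/8 <-> 3/8 = 1
((Q && R) <-> Q) && P = 1 && 3/8 = 3/8
!(((Q && R) <-> Q) && P) = !3/8 = 5/8
!!(((Q && R) <-> Q) && P) = !5/8 = 3/8
P -> P = 3/8 -> 3/8 = 1
(P -> P) -> P = 1 -> 3/8 = 3/8
!P = !3/8 = 5/8
P -> R = 3/8 -> 3/8 = 1
!P = !3/8 = 5/8
(P -> R) <-> !P = 1 <-> 5/8 = 5/8
!P -> ((P -> R) <-> !P) = 5/8 -> 5/8 = 1
((P -> P) -> P) <-> (!P -> ((P -> R) <-> !P)) = 3/8 <-> 1 = 3/8
Q <-> R = 3/8 <-> 3/8 = 1
P && P = 3/8 && 3/8 = 3/8
(Q <-> R) && (P && P) = 1 && 3/8 = 3/8
R && R = 3/8 && 3/8 = 3/8
(R && R) -> R = 3/8 -> 3/8 = 1
P <-> Q = 3/8 <-> 3/8 = 1
((R && R) -> R) -> (P <-> Q) = 1 -> 1 = 1
((Q <-> R) && (P && P)) <-> (((R && R) -> R) -> (P <-> Q)) = 3/8 <-> 1 = 3/8
(((P -> P) -> P) <-> (!P -> ((P -> R) <-> !P))) <-> (((Q <-> R) && (P && P)) <-> (((R && R) -> R) -> (P <-> Q))) = 3/8 <-> 3/8 = 1
!!(((Q && R) <-> Q) && P) && ((((P -> P) -> P) <-> (!P -> ((P -> R) <-> !P))) <-> (((Q <-> R) && (P && P)) <-> (((R && R) -> R) -> (P <-> Q)))) = 3/8 && 1 = 3/8
!R = !3/8 = 5/8
!R && Q = 5/8 && 3/8 = 3/8
!Q = !3/8 = 5/8
!Q <-> Q = 5/8 <-> 3/8 = 3/4
(!Q <-> Q) && R = 3/4 && 3/8 = 3/8
(!R && Q) -> ((!Q <-> Q) && R) = 3/8 -> 3/8 = 1
Q && R = 3/8 && 3/8 = 3/8
R -> (Q && R) = 3/8 -> 3/8 = 1
Q && P = 3/8 && 3/8 = 3/8
(R -> (Q && R)) <-> (Q && P) = 1 <-> 3/8 = 3/8
((!R && Q) -> ((!Q <-> Q) && R)) -> ((R -> (Q && R)) <-> (Q && P)) = 1 -> 3/8 = 3/8
P <-> R = 3/8 <-> 3/8 = 1
R -> R = 3/8 -> 3/8 = 1
Q <-> Q = 3/8 <-> 3/8 = 1
(R -> R) -> (Q <-> Q) = 1 -> 1 = 1
(P <-> R) && ((R -> R) -> (Q <-> Q)) = 1 && 1 = 1
!((P <-> R) && ((R -> R) -> (Q <-> Q))) = !1 = 0
!!((P <-> R) && ((R -> R) -> (Q <-> Q))) = !0 = 1
(((!R && Q) -> ((!Q <-> Q) && R)) -> ((R -> (Q && R)) <-> (Q && P))) <-> !!((P <-> R) && ((R -> R) -> (Q <-> Q))) = 3/8 <-> 1 = 3/8
(!!(((Q && R) <-> Q) && P) && ((((P -> P) -> P) <-> (!P -> ((P -> R) <-> !P))) <-> (((Q <-> R) && (P && P)) <-> (((R && R) -> R) -> (P <-> Q))))) && ((((!R && Q) -> ((!Q <-> Q) && R)) -> ((R -> (Q && R)) <-> (Q && P))) <-> !!((P <-> R) && ((R -> R) -> (Q <-> Q)))) = 3/8 && 3/8 = 3/8

3/8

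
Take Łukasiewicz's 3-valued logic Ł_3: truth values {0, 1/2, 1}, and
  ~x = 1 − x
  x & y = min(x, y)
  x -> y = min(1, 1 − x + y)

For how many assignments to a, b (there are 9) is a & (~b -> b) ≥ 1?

2

a = 0, b = 0 ↦ 0  <
a = 0, b = 1/2 ↦ 0  <
a = 0, b = 1 ↦ 0  <
a = 1/2, b = 0 ↦ 0  <
a = 1/2, b = 1/2 ↦ 1/2  <
a = 1/2, b = 1 ↦ 1/2  <
a = 1, b = 0 ↦ 0  <
a = 1, b = 1/2 ↦ 1  ≥
a = 1, b = 1 ↦ 1  ≥
So 2 of the 9 assignments meet the threshold.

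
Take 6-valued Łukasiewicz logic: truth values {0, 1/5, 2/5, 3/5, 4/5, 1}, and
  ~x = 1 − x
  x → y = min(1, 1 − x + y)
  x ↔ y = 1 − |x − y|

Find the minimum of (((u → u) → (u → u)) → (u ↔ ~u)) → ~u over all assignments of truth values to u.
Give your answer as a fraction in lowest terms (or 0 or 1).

Take u = 3/5:
u → u = 3/5 → 3/5 = 1
u → u = 3/5 → 3/5 = 1
(u → u) → (u → u) = 1 → 1 = 1
~u = ~3/5 = 2/5
u ↔ ~u = 3/5 ↔ 2/5 = 4/5
((u → u) → (u → u)) → (u ↔ ~u) = 1 → 4/5 = 4/5
~u = ~3/5 = 2/5
(((u → u) → (u → u)) → (u ↔ ~u)) → ~u = 4/5 → 2/5 = 3/5
No assignment yields a value below 3/5, so this is the minimum.

3/5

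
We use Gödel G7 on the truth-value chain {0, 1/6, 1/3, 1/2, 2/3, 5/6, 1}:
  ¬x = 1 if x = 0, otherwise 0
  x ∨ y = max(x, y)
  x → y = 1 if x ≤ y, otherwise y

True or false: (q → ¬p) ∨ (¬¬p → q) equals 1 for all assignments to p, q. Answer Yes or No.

No

Counterexample: take p = 1/6, q = 1/6.
¬p = ¬1/6 = 0
q → ¬p = 1/6 → 0 = 0
¬p = ¬1/6 = 0
¬¬p = ¬0 = 1
¬¬p → q = 1 → 1/6 = 1/6
(q → ¬p) ∨ (¬¬p → q) = 0 ∨ 1/6 = 1/6
This gives 1/6 ≠ 1.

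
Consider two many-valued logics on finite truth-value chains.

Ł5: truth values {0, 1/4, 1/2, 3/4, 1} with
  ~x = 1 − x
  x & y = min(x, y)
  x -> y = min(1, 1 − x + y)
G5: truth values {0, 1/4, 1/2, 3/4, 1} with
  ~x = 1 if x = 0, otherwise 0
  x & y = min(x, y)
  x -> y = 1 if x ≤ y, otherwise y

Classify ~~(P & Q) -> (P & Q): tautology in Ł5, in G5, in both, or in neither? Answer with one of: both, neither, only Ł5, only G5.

In Ł5: every assignment gives 1 — tautology.
In G5: at P = 1/4, Q = 1/4 the value is 1/4 — not a tautology.

only Ł5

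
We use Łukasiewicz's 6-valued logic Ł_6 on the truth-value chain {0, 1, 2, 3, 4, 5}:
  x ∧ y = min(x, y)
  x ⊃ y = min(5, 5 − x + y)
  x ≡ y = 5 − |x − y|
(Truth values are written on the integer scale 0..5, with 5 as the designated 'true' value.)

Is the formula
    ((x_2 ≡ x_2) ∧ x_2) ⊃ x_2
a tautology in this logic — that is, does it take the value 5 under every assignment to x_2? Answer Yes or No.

x_2 = 0 ↦ 5
x_2 = 1 ↦ 5
x_2 = 2 ↦ 5
x_2 = 3 ↦ 5
x_2 = 4 ↦ 5
x_2 = 5 ↦ 5
Every assignment gives a value ≥ 5.

Yes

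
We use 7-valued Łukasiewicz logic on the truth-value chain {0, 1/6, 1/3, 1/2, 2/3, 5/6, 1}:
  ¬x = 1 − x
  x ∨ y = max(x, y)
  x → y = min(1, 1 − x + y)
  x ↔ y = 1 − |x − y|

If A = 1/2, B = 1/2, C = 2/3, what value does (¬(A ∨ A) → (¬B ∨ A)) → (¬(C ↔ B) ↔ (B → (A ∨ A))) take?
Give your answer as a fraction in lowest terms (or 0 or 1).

A ∨ A = 1/2 ∨ 1/2 = 1/2
¬(A ∨ A) = ¬1/2 = 1/2
¬B = ¬1/2 = 1/2
¬B ∨ A = 1/2 ∨ 1/2 = 1/2
¬(A ∨ A) → (¬B ∨ A) = 1/2 → 1/2 = 1
C ↔ B = 2/3 ↔ 1/2 = 5/6
¬(C ↔ B) = ¬5/6 = 1/6
A ∨ A = 1/2 ∨ 1/2 = 1/2
B → (A ∨ A) = 1/2 → 1/2 = 1
¬(C ↔ B) ↔ (B → (A ∨ A)) = 1/6 ↔ 1 = 1/6
(¬(A ∨ A) → (¬B ∨ A)) → (¬(C ↔ B) ↔ (B → (A ∨ A))) = 1 → 1/6 = 1/6

1/6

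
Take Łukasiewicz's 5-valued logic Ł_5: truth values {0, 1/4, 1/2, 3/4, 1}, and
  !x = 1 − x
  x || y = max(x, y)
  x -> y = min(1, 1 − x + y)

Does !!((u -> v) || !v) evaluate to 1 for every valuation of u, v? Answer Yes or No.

No

Counterexample: take u = 1/2, v = 1/4.
u -> v = 1/2 -> 1/4 = 3/4
!v = !1/4 = 3/4
(u -> v) || !v = 3/4 || 3/4 = 3/4
!((u -> v) || !v) = !3/4 = 1/4
!!((u -> v) || !v) = !1/4 = 3/4
This gives 3/4 ≠ 1.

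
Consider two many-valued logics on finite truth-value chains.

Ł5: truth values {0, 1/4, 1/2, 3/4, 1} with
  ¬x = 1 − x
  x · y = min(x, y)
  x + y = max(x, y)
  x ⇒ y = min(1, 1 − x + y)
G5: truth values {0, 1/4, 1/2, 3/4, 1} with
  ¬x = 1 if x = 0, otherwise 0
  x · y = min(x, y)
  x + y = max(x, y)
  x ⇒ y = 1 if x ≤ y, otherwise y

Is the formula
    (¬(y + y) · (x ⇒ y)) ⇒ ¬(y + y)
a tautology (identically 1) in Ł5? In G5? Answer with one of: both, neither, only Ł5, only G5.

In Ł5: every assignment gives 1 — tautology.
In G5: every assignment gives 1 — tautology.

both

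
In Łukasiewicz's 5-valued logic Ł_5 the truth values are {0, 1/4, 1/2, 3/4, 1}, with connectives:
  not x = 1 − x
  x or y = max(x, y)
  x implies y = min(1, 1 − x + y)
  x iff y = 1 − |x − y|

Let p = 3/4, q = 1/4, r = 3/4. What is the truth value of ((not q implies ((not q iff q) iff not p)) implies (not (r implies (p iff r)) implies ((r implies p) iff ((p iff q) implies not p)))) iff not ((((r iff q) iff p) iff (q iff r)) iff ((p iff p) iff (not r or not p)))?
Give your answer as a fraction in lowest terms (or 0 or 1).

not q = not 1/4 = 3/4
not q = not 1/4 = 3/4
not q iff q = 3/4 iff 1/4 = 1/2
not p = not 3/4 = 1/4
(not q iff q) iff not p = 1/2 iff 1/4 = 3/4
not q implies ((not q iff q) iff not p) = 3/4 implies 3/4 = 1
p iff r = 3/4 iff 3/4 = 1
r implies (p iff r) = 3/4 implies 1 = 1
not (r implies (p iff r)) = not 1 = 0
r implies p = 3/4 implies 3/4 = 1
p iff q = 3/4 iff 1/4 = 1/2
not p = not 3/4 = 1/4
(p iff q) implies not p = 1/2 implies 1/4 = 3/4
(r implies p) iff ((p iff q) implies not p) = 1 iff 3/4 = 3/4
not (r implies (p iff r)) implies ((r implies p) iff ((p iff q) implies not p)) = 0 implies 3/4 = 1
(not q implies ((not q iff q) iff not p)) implies (not (r implies (p iff r)) implies ((r implies p) iff ((p iff q) implies not p))) = 1 implies 1 = 1
r iff q = 3/4 iff 1/4 = 1/2
(r iff q) iff p = 1/2 iff 3/4 = 3/4
q iff r = 1/4 iff 3/4 = 1/2
((r iff q) iff p) iff (q iff r) = 3/4 iff 1/2 = 3/4
p iff p = 3/4 iff 3/4 = 1
not r = not 3/4 = 1/4
not p = not 3/4 = 1/4
not r or not p = 1/4 or 1/4 = 1/4
(p iff p) iff (not r or not p) = 1 iff 1/4 = 1/4
(((r iff q) iff p) iff (q iff r)) iff ((p iff p) iff (not r or not p)) = 3/4 iff 1/4 = 1/2
not ((((r iff q) iff p) iff (q iff r)) iff ((p iff p) iff (not r or not p))) = not 1/2 = 1/2
((not q implies ((not q iff q) iff not p)) implies (not (r implies (p iff r)) implies ((r implies p) iff ((p iff q) implies not p)))) iff not ((((r iff q) iff p) iff (q iff r)) iff ((p iff p) iff (not r or not p))) = 1 iff 1/2 = 1/2

1/2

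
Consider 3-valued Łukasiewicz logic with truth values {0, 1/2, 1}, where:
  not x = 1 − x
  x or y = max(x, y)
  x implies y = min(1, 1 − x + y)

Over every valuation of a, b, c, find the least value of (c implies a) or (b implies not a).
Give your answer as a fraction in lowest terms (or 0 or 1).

Take a = 1/2, b = 1, c = 1:
c implies a = 1 implies 1/2 = 1/2
not a = not 1/2 = 1/2
b implies not a = 1 implies 1/2 = 1/2
(c implies a) or (b implies not a) = 1/2 or 1/2 = 1/2
No assignment yields a value below 1/2, so this is the minimum.

1/2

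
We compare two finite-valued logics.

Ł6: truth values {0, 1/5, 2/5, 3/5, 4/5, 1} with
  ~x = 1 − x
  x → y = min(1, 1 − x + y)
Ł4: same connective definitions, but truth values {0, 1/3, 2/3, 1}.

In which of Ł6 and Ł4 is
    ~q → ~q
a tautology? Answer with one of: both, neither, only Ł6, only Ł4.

In Ł6: every assignment gives 1 — tautology.
In Ł4: every assignment gives 1 — tautology.

both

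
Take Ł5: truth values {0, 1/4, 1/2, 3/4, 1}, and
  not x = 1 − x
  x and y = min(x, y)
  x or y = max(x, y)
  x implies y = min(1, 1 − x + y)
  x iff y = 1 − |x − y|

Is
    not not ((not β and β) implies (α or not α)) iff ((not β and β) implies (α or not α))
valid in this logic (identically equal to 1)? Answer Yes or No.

Yes

At α = 1/2, β = 1, for instance:
not β = not 1 = 0
not β and β = 0 and 1 = 0
not α = not 1/2 = 1/2
α or not α = 1/2 or 1/2 = 1/2
(not β and β) implies (α or not α) = 0 implies 1/2 = 1
not ((not β and β) implies (α or not α)) = not 1 = 0
not not ((not β and β) implies (α or not α)) = not 0 = 1
not not ((not β and β) implies (α or not α)) iff ((not β and β) implies (α or not α)) = 1 iff 1 = 1
and checking the remaining 24 assignments likewise gives ≥ 1 in every case.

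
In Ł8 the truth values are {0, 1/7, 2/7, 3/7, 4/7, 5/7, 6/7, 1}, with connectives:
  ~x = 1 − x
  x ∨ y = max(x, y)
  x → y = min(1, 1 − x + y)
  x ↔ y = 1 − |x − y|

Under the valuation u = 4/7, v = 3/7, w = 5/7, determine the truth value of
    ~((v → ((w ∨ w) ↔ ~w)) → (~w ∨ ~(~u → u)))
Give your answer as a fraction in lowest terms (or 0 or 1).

w ∨ w = 5/7 ∨ 5/7 = 5/7
~w = ~5/7 = 2/7
(w ∨ w) ↔ ~w = 5/7 ↔ 2/7 = 4/7
v → ((w ∨ w) ↔ ~w) = 3/7 → 4/7 = 1
~w = ~5/7 = 2/7
~u = ~4/7 = 3/7
~u → u = 3/7 → 4/7 = 1
~(~u → u) = ~1 = 0
~w ∨ ~(~u → u) = 2/7 ∨ 0 = 2/7
(v → ((w ∨ w) ↔ ~w)) → (~w ∨ ~(~u → u)) = 1 → 2/7 = 2/7
~((v → ((w ∨ w) ↔ ~w)) → (~w ∨ ~(~u → u))) = ~2/7 = 5/7

5/7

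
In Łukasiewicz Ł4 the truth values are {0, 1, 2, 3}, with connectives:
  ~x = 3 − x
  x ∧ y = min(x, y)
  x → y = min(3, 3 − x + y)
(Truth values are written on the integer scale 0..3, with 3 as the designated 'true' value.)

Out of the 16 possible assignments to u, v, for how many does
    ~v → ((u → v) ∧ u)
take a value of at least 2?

u = 0, v = 0 ↦ 0  <
u = 0, v = 1 ↦ 1  <
u = 0, v = 2 ↦ 2  ≥
u = 0, v = 3 ↦ 3  ≥
u = 1, v = 0 ↦ 1  <
u = 1, v = 1 ↦ 2  ≥
u = 1, v = 2 ↦ 3  ≥
u = 1, v = 3 ↦ 3  ≥
u = 2, v = 0 ↦ 1  <
u = 2, v = 1 ↦ 3  ≥
u = 2, v = 2 ↦ 3  ≥
u = 2, v = 3 ↦ 3  ≥
u = 3, v = 0 ↦ 0  <
u = 3, v = 1 ↦ 2  ≥
u = 3, v = 2 ↦ 3  ≥
u = 3, v = 3 ↦ 3  ≥
So 11 of the 16 assignments meet the threshold.

11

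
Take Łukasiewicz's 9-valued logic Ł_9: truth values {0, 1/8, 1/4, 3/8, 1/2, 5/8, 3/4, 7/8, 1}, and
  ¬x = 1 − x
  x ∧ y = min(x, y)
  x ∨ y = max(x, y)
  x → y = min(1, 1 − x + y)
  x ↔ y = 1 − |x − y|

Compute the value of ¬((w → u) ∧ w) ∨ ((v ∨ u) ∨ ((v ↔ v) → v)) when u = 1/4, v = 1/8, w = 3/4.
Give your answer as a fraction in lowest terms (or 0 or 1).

w → u = 3/4 → 1/4 = 1/2
(w → u) ∧ w = 1/2 ∧ 3/4 = 1/2
¬((w → u) ∧ w) = ¬1/2 = 1/2
v ∨ u = 1/8 ∨ 1/4 = 1/4
v ↔ v = 1/8 ↔ 1/8 = 1
(v ↔ v) → v = 1 → 1/8 = 1/8
(v ∨ u) ∨ ((v ↔ v) → v) = 1/4 ∨ 1/8 = 1/4
¬((w → u) ∧ w) ∨ ((v ∨ u) ∨ ((v ↔ v) → v)) = 1/2 ∨ 1/4 = 1/2

1/2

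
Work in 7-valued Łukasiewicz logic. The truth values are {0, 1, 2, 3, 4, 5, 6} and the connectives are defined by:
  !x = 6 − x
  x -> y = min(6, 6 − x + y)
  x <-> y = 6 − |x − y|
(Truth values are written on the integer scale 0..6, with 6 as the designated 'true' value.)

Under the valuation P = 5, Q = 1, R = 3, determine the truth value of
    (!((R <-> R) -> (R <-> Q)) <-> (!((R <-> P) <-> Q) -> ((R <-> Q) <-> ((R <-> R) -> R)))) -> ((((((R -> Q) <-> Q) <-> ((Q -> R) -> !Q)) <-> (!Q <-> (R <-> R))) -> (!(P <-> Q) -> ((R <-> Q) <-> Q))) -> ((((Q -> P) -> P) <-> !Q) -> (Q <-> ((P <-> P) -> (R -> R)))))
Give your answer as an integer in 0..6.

R <-> R = 3 <-> 3 = 6
R <-> Q = 3 <-> 1 = 4
(R <-> R) -> (R <-> Q) = 6 -> 4 = 4
!((R <-> R) -> (R <-> Q)) = !4 = 2
R <-> P = 3 <-> 5 = 4
(R <-> P) <-> Q = 4 <-> 1 = 3
!((R <-> P) <-> Q) = !3 = 3
R <-> Q = 3 <-> 1 = 4
R <-> R = 3 <-> 3 = 6
(R <-> R) -> R = 6 -> 3 = 3
(R <-> Q) <-> ((R <-> R) -> R) = 4 <-> 3 = 5
!((R <-> P) <-> Q) -> ((R <-> Q) <-> ((R <-> R) -> R)) = 3 -> 5 = 6
!((R <-> R) -> (R <-> Q)) <-> (!((R <-> P) <-> Q) -> ((R <-> Q) <-> ((R <-> R) -> R))) = 2 <-> 6 = 2
R -> Q = 3 -> 1 = 4
(R -> Q) <-> Q = 4 <-> 1 = 3
Q -> R = 1 -> 3 = 6
!Q = !1 = 5
(Q -> R) -> !Q = 6 -> 5 = 5
((R -> Q) <-> Q) <-> ((Q -> R) -> !Q) = 3 <-> 5 = 4
!Q = !1 = 5
R <-> R = 3 <-> 3 = 6
!Q <-> (R <-> R) = 5 <-> 6 = 5
(((R -> Q) <-> Q) <-> ((Q -> R) -> !Q)) <-> (!Q <-> (R <-> R)) = 4 <-> 5 = 5
P <-> Q = 5 <-> 1 = 2
!(P <-> Q) = !2 = 4
R <-> Q = 3 <-> 1 = 4
(R <-> Q) <-> Q = 4 <-> 1 = 3
!(P <-> Q) -> ((R <-> Q) <-> Q) = 4 -> 3 = 5
((((R -> Q) <-> Q) <-> ((Q -> R) -> !Q)) <-> (!Q <-> (R <-> R))) -> (!(P <-> Q) -> ((R <-> Q) <-> Q)) = 5 -> 5 = 6
Q -> P = 1 -> 5 = 6
(Q -> P) -> P = 6 -> 5 = 5
!Q = !1 = 5
((Q -> P) -> P) <-> !Q = 5 <-> 5 = 6
P <-> P = 5 <-> 5 = 6
R -> R = 3 -> 3 = 6
(P <-> P) -> (R -> R) = 6 -> 6 = 6
Q <-> ((P <-> P) -> (R -> R)) = 1 <-> 6 = 1
(((Q -> P) -> P) <-> !Q) -> (Q <-> ((P <-> P) -> (R -> R))) = 6 -> 1 = 1
(((((R -> Q) <-> Q) <-> ((Q -> R) -> !Q)) <-> (!Q <-> (R <-> R))) -> (!(P <-> Q) -> ((R <-> Q) <-> Q))) -> ((((Q -> P) -> P) <-> !Q) -> (Q <-> ((P <-> P) -> (R -> R)))) = 6 -> 1 = 1
(!((R <-> R) -> (R <-> Q)) <-> (!((R <-> P) <-> Q) -> ((R <-> Q) <-> ((R <-> R) -> R)))) -> ((((((R -> Q) <-> Q) <-> ((Q -> R) -> !Q)) <-> (!Q <-> (R <-> R))) -> (!(P <-> Q) -> ((R <-> Q) <-> Q))) -> ((((Q -> P) -> P) <-> !Q) -> (Q <-> ((P <-> P) -> (R -> R))))) = 2 -> 1 = 5

5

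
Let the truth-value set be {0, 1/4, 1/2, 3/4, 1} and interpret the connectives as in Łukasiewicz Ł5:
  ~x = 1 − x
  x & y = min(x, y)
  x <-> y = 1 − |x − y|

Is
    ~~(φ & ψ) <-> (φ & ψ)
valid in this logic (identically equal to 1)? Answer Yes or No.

At φ = 3/4, ψ = 1/4, for instance:
φ & ψ = 3/4 & 1/4 = 1/4
~(φ & ψ) = ~1/4 = 3/4
~~(φ & ψ) = ~3/4 = 1/4
~~(φ & ψ) <-> (φ & ψ) = 1/4 <-> 1/4 = 1
and checking the remaining 24 assignments likewise gives ≥ 1 in every case.

Yes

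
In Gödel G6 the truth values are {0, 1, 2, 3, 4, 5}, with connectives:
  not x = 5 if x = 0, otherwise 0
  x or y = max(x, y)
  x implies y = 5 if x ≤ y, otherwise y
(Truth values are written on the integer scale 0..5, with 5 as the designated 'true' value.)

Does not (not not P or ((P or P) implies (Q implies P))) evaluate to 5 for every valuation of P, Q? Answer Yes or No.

No

Counterexample: take P = 0, Q = 0.
not P = not 0 = 5
not not P = not 5 = 0
P or P = 0 or 0 = 0
Q implies P = 0 implies 0 = 5
(P or P) implies (Q implies P) = 0 implies 5 = 5
not not P or ((P or P) implies (Q implies P)) = 0 or 5 = 5
not (not not P or ((P or P) implies (Q implies P))) = not 5 = 0
This gives 0 ≠ 5.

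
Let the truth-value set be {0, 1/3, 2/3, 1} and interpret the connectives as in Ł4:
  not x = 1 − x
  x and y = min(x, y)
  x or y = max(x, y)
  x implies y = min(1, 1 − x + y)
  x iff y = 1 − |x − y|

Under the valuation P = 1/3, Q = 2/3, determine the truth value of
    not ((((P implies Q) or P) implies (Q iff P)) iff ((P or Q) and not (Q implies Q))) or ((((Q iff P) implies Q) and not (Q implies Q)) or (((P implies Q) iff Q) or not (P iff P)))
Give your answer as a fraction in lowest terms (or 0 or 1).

P implies Q = 1/3 implies 2/3 = 1
(P implies Q) or P = 1 or 1/3 = 1
Q iff P = 2/3 iff 1/3 = 2/3
((P implies Q) or P) implies (Q iff P) = 1 implies 2/3 = 2/3
P or Q = 1/3 or 2/3 = 2/3
Q implies Q = 2/3 implies 2/3 = 1
not (Q implies Q) = not 1 = 0
(P or Q) and not (Q implies Q) = 2/3 and 0 = 0
(((P implies Q) or P) implies (Q iff P)) iff ((P or Q) and not (Q implies Q)) = 2/3 iff 0 = 1/3
not ((((P implies Q) or P) implies (Q iff P)) iff ((P or Q) and not (Q implies Q))) = not 1/3 = 2/3
Q iff P = 2/3 iff 1/3 = 2/3
(Q iff P) implies Q = 2/3 implies 2/3 = 1
Q implies Q = 2/3 implies 2/3 = 1
not (Q implies Q) = not 1 = 0
((Q iff P) implies Q) and not (Q implies Q) = 1 and 0 = 0
P implies Q = 1/3 implies 2/3 = 1
(P implies Q) iff Q = 1 iff 2/3 = 2/3
P iff P = 1/3 iff 1/3 = 1
not (P iff P) = not 1 = 0
((P implies Q) iff Q) or not (P iff P) = 2/3 or 0 = 2/3
(((Q iff P) implies Q) and not (Q implies Q)) or (((P implies Q) iff Q) or not (P iff P)) = 0 or 2/3 = 2/3
not ((((P implies Q) or P) implies (Q iff P)) iff ((P or Q) and not (Q implies Q))) or ((((Q iff P) implies Q) and not (Q implies Q)) or (((P implies Q) iff Q) or not (P iff P))) = 2/3 or 2/3 = 2/3

2/3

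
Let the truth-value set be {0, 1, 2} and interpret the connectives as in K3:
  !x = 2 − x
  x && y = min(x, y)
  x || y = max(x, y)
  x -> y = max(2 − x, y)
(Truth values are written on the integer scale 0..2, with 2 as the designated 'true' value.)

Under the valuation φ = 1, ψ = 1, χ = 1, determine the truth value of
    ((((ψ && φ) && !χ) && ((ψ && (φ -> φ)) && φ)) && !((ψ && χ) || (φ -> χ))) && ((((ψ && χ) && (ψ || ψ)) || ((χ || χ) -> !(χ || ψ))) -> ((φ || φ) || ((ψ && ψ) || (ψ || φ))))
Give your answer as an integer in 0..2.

1

ψ && φ = 1 && 1 = 1
!χ = !1 = 1
(ψ && φ) && !χ = 1 && 1 = 1
φ -> φ = 1 -> 1 = 1
ψ && (φ -> φ) = 1 && 1 = 1
(ψ && (φ -> φ)) && φ = 1 && 1 = 1
((ψ && φ) && !χ) && ((ψ && (φ -> φ)) && φ) = 1 && 1 = 1
ψ && χ = 1 && 1 = 1
φ -> χ = 1 -> 1 = 1
(ψ && χ) || (φ -> χ) = 1 || 1 = 1
!((ψ && χ) || (φ -> χ)) = !1 = 1
(((ψ && φ) && !χ) && ((ψ && (φ -> φ)) && φ)) && !((ψ && χ) || (φ -> χ)) = 1 && 1 = 1
ψ && χ = 1 && 1 = 1
ψ || ψ = 1 || 1 = 1
(ψ && χ) && (ψ || ψ) = 1 && 1 = 1
χ || χ = 1 || 1 = 1
χ || ψ = 1 || 1 = 1
!(χ || ψ) = !1 = 1
(χ || χ) -> !(χ || ψ) = 1 -> 1 = 1
((ψ && χ) && (ψ || ψ)) || ((χ || χ) -> !(χ || ψ)) = 1 || 1 = 1
φ || φ = 1 || 1 = 1
ψ && ψ = 1 && 1 = 1
ψ || φ = 1 || 1 = 1
(ψ && ψ) || (ψ || φ) = 1 || 1 = 1
(φ || φ) || ((ψ && ψ) || (ψ || φ)) = 1 || 1 = 1
(((ψ && χ) && (ψ || ψ)) || ((χ || χ) -> !(χ || ψ))) -> ((φ || φ) || ((ψ && ψ) || (ψ || φ))) = 1 -> 1 = 1
((((ψ && φ) && !χ) && ((ψ && (φ -> φ)) && φ)) && !((ψ && χ) || (φ -> χ))) && ((((ψ && χ) && (ψ || ψ)) || ((χ || χ) -> !(χ || ψ))) -> ((φ || φ) || ((ψ && ψ) || (ψ || φ)))) = 1 && 1 = 1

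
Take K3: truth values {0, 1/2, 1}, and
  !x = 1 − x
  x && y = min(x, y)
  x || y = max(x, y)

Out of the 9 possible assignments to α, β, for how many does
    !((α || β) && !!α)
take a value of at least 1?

3

α = 0, β = 0 ↦ 1  ≥
α = 0, β = 1/2 ↦ 1  ≥
α = 0, β = 1 ↦ 1  ≥
α = 1/2, β = 0 ↦ 1/2  <
α = 1/2, β = 1/2 ↦ 1/2  <
α = 1/2, β = 1 ↦ 1/2  <
α = 1, β = 0 ↦ 0  <
α = 1, β = 1/2 ↦ 0  <
α = 1, β = 1 ↦ 0  <
So 3 of the 9 assignments meet the threshold.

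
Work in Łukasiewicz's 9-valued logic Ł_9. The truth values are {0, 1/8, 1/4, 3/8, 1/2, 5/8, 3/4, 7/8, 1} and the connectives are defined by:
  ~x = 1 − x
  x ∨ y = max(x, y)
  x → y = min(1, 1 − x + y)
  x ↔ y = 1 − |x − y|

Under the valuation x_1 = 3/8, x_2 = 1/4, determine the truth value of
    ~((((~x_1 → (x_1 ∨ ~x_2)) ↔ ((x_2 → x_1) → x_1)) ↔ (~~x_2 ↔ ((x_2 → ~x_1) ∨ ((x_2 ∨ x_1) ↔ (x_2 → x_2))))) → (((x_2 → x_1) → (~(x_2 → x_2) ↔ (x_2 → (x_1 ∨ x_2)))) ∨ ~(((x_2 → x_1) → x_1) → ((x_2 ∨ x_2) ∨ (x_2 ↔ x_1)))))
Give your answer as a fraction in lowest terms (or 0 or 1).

~x_1 = ~3/8 = 5/8
~x_2 = ~1/4 = 3/4
x_1 ∨ ~x_2 = 3/8 ∨ 3/4 = 3/4
~x_1 → (x_1 ∨ ~x_2) = 5/8 → 3/4 = 1
x_2 → x_1 = 1/4 → 3/8 = 1
(x_2 → x_1) → x_1 = 1 → 3/8 = 3/8
(~x_1 → (x_1 ∨ ~x_2)) ↔ ((x_2 → x_1) → x_1) = 1 ↔ 3/8 = 3/8
~x_2 = ~1/4 = 3/4
~~x_2 = ~3/4 = 1/4
~x_1 = ~3/8 = 5/8
x_2 → ~x_1 = 1/4 → 5/8 = 1
x_2 ∨ x_1 = 1/4 ∨ 3/8 = 3/8
x_2 → x_2 = 1/4 → 1/4 = 1
(x_2 ∨ x_1) ↔ (x_2 → x_2) = 3/8 ↔ 1 = 3/8
(x_2 → ~x_1) ∨ ((x_2 ∨ x_1) ↔ (x_2 → x_2)) = 1 ∨ 3/8 = 1
~~x_2 ↔ ((x_2 → ~x_1) ∨ ((x_2 ∨ x_1) ↔ (x_2 → x_2))) = 1/4 ↔ 1 = 1/4
((~x_1 → (x_1 ∨ ~x_2)) ↔ ((x_2 → x_1) → x_1)) ↔ (~~x_2 ↔ ((x_2 → ~x_1) ∨ ((x_2 ∨ x_1) ↔ (x_2 → x_2)))) = 3/8 ↔ 1/4 = 7/8
x_2 → x_1 = 1/4 → 3/8 = 1
x_2 → x_2 = 1/4 → 1/4 = 1
~(x_2 → x_2) = ~1 = 0
x_1 ∨ x_2 = 3/8 ∨ 1/4 = 3/8
x_2 → (x_1 ∨ x_2) = 1/4 → 3/8 = 1
~(x_2 → x_2) ↔ (x_2 → (x_1 ∨ x_2)) = 0 ↔ 1 = 0
(x_2 → x_1) → (~(x_2 → x_2) ↔ (x_2 → (x_1 ∨ x_2))) = 1 → 0 = 0
x_2 → x_1 = 1/4 → 3/8 = 1
(x_2 → x_1) → x_1 = 1 → 3/8 = 3/8
x_2 ∨ x_2 = 1/4 ∨ 1/4 = 1/4
x_2 ↔ x_1 = 1/4 ↔ 3/8 = 7/8
(x_2 ∨ x_2) ∨ (x_2 ↔ x_1) = 1/4 ∨ 7/8 = 7/8
((x_2 → x_1) → x_1) → ((x_2 ∨ x_2) ∨ (x_2 ↔ x_1)) = 3/8 → 7/8 = 1
~(((x_2 → x_1) → x_1) → ((x_2 ∨ x_2) ∨ (x_2 ↔ x_1))) = ~1 = 0
((x_2 → x_1) → (~(x_2 → x_2) ↔ (x_2 → (x_1 ∨ x_2)))) ∨ ~(((x_2 → x_1) → x_1) → ((x_2 ∨ x_2) ∨ (x_2 ↔ x_1))) = 0 ∨ 0 = 0
(((~x_1 → (x_1 ∨ ~x_2)) ↔ ((x_2 → x_1) → x_1)) ↔ (~~x_2 ↔ ((x_2 → ~x_1) ∨ ((x_2 ∨ x_1) ↔ (x_2 → x_2))))) → (((x_2 → x_1) → (~(x_2 → x_2) ↔ (x_2 → (x_1 ∨ x_2)))) ∨ ~(((x_2 → x_1) → x_1) → ((x_2 ∨ x_2) ∨ (x_2 ↔ x_1)))) = 7/8 → 0 = 1/8
~((((~x_1 → (x_1 ∨ ~x_2)) ↔ ((x_2 → x_1) → x_1)) ↔ (~~x_2 ↔ ((x_2 → ~x_1) ∨ ((x_2 ∨ x_1) ↔ (x_2 → x_2))))) → (((x_2 → x_1) → (~(x_2 → x_2) ↔ (x_2 → (x_1 ∨ x_2)))) ∨ ~(((x_2 → x_1) → x_1) → ((x_2 ∨ x_2) ∨ (x_2 ↔ x_1))))) = ~1/8 = 7/8

7/8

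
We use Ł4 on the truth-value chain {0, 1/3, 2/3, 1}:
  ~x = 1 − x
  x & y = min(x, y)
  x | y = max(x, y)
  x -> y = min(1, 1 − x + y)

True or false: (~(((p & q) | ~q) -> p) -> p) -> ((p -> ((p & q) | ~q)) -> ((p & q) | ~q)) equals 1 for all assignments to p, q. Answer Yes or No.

Counterexample: take p = 0, q = 2/3.
p & q = 0 & 2/3 = 0
~q = ~2/3 = 1/3
(p & q) | ~q = 0 | 1/3 = 1/3
((p & q) | ~q) -> p = 1/3 -> 0 = 2/3
~(((p & q) | ~q) -> p) = ~2/3 = 1/3
~(((p & q) | ~q) -> p) -> p = 1/3 -> 0 = 2/3
p & q = 0 & 2/3 = 0
~q = ~2/3 = 1/3
(p & q) | ~q = 0 | 1/3 = 1/3
p -> ((p & q) | ~q) = 0 -> 1/3 = 1
p & q = 0 & 2/3 = 0
~q = ~2/3 = 1/3
(p & q) | ~q = 0 | 1/3 = 1/3
(p -> ((p & q) | ~q)) -> ((p & q) | ~q) = 1 -> 1/3 = 1/3
(~(((p & q) | ~q) -> p) -> p) -> ((p -> ((p & q) | ~q)) -> ((p & q) | ~q)) = 2/3 -> 1/3 = 2/3
This gives 2/3 ≠ 1.

No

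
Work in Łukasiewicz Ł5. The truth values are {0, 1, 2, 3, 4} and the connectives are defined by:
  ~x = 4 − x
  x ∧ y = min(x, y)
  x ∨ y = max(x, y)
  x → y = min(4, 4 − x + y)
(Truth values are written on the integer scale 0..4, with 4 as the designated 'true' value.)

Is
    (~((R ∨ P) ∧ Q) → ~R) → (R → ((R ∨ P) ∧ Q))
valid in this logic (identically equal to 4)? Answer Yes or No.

Yes

At P = 4, Q = 0, R = 1, for instance:
R ∨ P = 1 ∨ 4 = 4
(R ∨ P) ∧ Q = 4 ∧ 0 = 0
~((R ∨ P) ∧ Q) = ~0 = 4
~R = ~1 = 3
~((R ∨ P) ∧ Q) → ~R = 4 → 3 = 3
R → ((R ∨ P) ∧ Q) = 1 → 0 = 3
(~((R ∨ P) ∧ Q) → ~R) → (R → ((R ∨ P) ∧ Q)) = 3 → 3 = 4
and checking the remaining 124 assignments likewise gives ≥ 4 in every case.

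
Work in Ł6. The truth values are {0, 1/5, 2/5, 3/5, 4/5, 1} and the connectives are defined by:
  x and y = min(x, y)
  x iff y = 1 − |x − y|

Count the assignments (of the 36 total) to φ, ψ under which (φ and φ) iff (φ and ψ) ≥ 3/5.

value 1: 21 assignments (counts)
value 4/5: 5 assignments (counts)
value 3/5: 4 assignments (counts)
value 2/5: 3 assignments
value 1/5: 2 assignments
value 0: 1 assignment
So 30 of the 36 assignments meet the threshold.

30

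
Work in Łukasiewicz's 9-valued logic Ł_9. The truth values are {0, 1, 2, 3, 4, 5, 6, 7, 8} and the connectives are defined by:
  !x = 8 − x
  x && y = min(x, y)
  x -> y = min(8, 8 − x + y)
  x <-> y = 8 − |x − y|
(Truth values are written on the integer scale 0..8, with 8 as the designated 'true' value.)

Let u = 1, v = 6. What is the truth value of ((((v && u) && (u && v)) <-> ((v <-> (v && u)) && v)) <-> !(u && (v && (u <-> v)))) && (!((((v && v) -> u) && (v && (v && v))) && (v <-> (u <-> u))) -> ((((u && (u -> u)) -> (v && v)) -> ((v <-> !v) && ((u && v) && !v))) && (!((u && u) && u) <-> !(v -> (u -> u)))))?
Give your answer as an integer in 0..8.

4

v && u = 6 && 1 = 1
u && v = 1 && 6 = 1
(v && u) && (u && v) = 1 && 1 = 1
v && u = 6 && 1 = 1
v <-> (v && u) = 6 <-> 1 = 3
(v <-> (v && u)) && v = 3 && 6 = 3
((v && u) && (u && v)) <-> ((v <-> (v && u)) && v) = 1 <-> 3 = 6
u <-> v = 1 <-> 6 = 3
v && (u <-> v) = 6 && 3 = 3
u && (v && (u <-> v)) = 1 && 3 = 1
!(u && (v && (u <-> v))) = !1 = 7
(((v && u) && (u && v)) <-> ((v <-> (v && u)) && v)) <-> !(u && (v && (u <-> v))) = 6 <-> 7 = 7
v && v = 6 && 6 = 6
(v && v) -> u = 6 -> 1 = 3
v && v = 6 && 6 = 6
v && (v && v) = 6 && 6 = 6
((v && v) -> u) && (v && (v && v)) = 3 && 6 = 3
u <-> u = 1 <-> 1 = 8
v <-> (u <-> u) = 6 <-> 8 = 6
(((v && v) -> u) && (v && (v && v))) && (v <-> (u <-> u)) = 3 && 6 = 3
!((((v && v) -> u) && (v && (v && v))) && (v <-> (u <-> u))) = !3 = 5
u -> u = 1 -> 1 = 8
u && (u -> u) = 1 && 8 = 1
v && v = 6 && 6 = 6
(u && (u -> u)) -> (v && v) = 1 -> 6 = 8
!v = !6 = 2
v <-> !v = 6 <-> 2 = 4
u && v = 1 && 6 = 1
!v = !6 = 2
(u && v) && !v = 1 && 2 = 1
(v <-> !v) && ((u && v) && !v) = 4 && 1 = 1
((u && (u -> u)) -> (v && v)) -> ((v <-> !v) && ((u && v) && !v)) = 8 -> 1 = 1
u && u = 1 && 1 = 1
(u && u) && u = 1 && 1 = 1
!((u && u) && u) = !1 = 7
u -> u = 1 -> 1 = 8
v -> (u -> u) = 6 -> 8 = 8
!(v -> (u -> u)) = !8 = 0
!((u && u) && u) <-> !(v -> (u -> u)) = 7 <-> 0 = 1
(((u && (u -> u)) -> (v && v)) -> ((v <-> !v) && ((u && v) && !v))) && (!((u && u) && u) <-> !(v -> (u -> u))) = 1 && 1 = 1
!((((v && v) -> u) && (v && (v && v))) && (v <-> (u <-> u))) -> ((((u && (u -> u)) -> (v && v)) -> ((v <-> !v) && ((u && v) && !v))) && (!((u && u) && u) <-> !(v -> (u -> u)))) = 5 -> 1 = 4
((((v && u) && (u && v)) <-> ((v <-> (v && u)) && v)) <-> !(u && (v && (u <-> v)))) && (!((((v && v) -> u) && (v && (v && v))) && (v <-> (u <-> u))) -> ((((u && (u -> u)) -> (v && v)) -> ((v <-> !v) && ((u && v) && !v))) && (!((u && u) && u) <-> !(v -> (u -> u))))) = 7 && 4 = 4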